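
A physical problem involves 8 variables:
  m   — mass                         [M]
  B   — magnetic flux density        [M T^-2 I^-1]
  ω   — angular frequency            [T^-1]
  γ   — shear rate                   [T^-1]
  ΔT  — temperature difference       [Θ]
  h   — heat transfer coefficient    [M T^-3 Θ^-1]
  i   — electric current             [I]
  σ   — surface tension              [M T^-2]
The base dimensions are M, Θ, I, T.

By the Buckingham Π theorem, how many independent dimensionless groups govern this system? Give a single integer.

Write exponents as rows M,Θ,I,T / cols m,B,ω,γ,ΔT,h,i,σ:
  M: [ 1  1  0  0  0  1  0  1]
  Θ: [ 0  0  0  0  1 -1  0  0]
  I: [ 0 -1  0  0  0  0  1  0]
  T: [ 0 -2 -1 -1  0 -3  0 -2]
RREF → pivots at {m,B,ω,ΔT} ⇒ r = 4
8 vars − rank 4 = 4 Π groups

4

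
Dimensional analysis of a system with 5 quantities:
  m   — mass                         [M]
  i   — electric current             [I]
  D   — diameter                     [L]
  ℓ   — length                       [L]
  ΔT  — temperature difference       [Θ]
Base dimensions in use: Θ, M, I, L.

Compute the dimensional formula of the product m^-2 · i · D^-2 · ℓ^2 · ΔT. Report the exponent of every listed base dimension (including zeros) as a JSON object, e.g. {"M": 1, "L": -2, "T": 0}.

{"Θ": 1, "M": -2, "I": 1, "L": 0}

Exponent matrix [Θ,M,I,L] × [m,i,D,ℓ,ΔT]:
  Θ: [ 0  0  0  0  1]
  M: [ 1  0  0  0  0]
  I: [ 0  1  0  0  0]
  L: [ 0  0  1  1  0]
  [Θ]: (-2)·0+(1)·0+(-2)·0+(2)·0+(1)·1 = 1
  [M]: (-2)·1+(1)·0+(-2)·0+(2)·0+(1)·0 = -2
  [I]: (-2)·0+(1)·1+(-2)·0+(2)·0+(1)·0 = 1
  [L]: (-2)·0+(1)·0+(-2)·1+(2)·1+(1)·0 = 0
⇒ Θ M^-2 I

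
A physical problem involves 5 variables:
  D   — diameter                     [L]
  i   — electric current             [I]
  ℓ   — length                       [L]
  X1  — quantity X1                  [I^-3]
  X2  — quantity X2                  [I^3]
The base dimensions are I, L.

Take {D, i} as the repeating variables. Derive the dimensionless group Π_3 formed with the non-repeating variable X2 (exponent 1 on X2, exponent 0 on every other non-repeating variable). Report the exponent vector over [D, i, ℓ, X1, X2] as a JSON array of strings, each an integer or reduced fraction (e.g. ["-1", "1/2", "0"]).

Dimensional matrix (I×L by D×i×ℓ×X1×X2):
  I: [ 0  1  0 -3  3]
  L: [ 1  0  1  0  0]
RREF → pivots at {D,i} ⇒ r = 2
Pivot set = {D,i}, free = {ℓ,X1,X2}
RREF:
  r0: [   1    0    1    0    0]
  r1: [   0    1    0   -3    3]
Fix exponent of X2 at 1, ℓ at 0, X1 at 0; solve each RREF row for its pivot's exponent:
  r0: exp(D) + (0)·1 = 0 ⇒ exp(D) = 0
  r1: exp(i) + (3)·1 = 0 ⇒ exp(i) = -3
Π_3 = i^-3 · X2

["0", "-3", "0", "0", "1"]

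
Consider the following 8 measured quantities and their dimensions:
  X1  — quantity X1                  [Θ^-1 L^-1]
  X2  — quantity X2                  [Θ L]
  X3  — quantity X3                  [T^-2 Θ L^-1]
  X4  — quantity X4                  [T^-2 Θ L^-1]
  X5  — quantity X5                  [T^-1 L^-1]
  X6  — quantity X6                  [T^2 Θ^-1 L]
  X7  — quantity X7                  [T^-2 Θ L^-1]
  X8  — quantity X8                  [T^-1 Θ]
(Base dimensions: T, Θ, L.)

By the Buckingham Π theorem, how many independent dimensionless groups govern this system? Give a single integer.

Dimensional matrix (T×Θ×L by X1×X2×X3×X4×X5×X6×X7×X8):
  T: [ 0  0 -2 -2 -1  2 -2 -1]
  Θ: [-1  1  1  1  0 -1  1  1]
  L: [-1  1 -1 -1 -1  1 -1  0]
Row reduction gives pivot columns X1,X3; rank = 2
Π count = n − r = 8 − 2 = 6

6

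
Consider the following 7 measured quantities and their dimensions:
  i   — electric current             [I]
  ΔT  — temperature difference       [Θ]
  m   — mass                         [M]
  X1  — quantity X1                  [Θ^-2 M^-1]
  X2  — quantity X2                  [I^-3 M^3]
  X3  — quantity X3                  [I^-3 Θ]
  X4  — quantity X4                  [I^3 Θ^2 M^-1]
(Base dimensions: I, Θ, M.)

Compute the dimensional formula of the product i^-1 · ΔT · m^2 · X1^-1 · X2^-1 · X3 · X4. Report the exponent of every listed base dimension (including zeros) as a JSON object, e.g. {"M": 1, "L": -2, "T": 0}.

{"I": 2, "Θ": 6, "M": -1}

Write exponents as rows I,Θ,M / cols i,ΔT,m,X1,X2,X3,X4:
  I: [ 1  0  0  0 -3 -3  3]
  Θ: [ 0  1  0 -2  0  1  2]
  M: [ 0  0  1 -1  3  0 -1]
  [I]: (-1)·1+(1)·0+(2)·0+(-1)·0+(-1)·-3+(1)·-3+(1)·3 = 2
  [Θ]: (-1)·0+(1)·1+(2)·0+(-1)·-2+(-1)·0+(1)·1+(1)·2 = 6
  [M]: (-1)·0+(1)·0+(2)·1+(-1)·-1+(-1)·3+(1)·0+(1)·-1 = -1
⇒ I^2 Θ^6 M^-1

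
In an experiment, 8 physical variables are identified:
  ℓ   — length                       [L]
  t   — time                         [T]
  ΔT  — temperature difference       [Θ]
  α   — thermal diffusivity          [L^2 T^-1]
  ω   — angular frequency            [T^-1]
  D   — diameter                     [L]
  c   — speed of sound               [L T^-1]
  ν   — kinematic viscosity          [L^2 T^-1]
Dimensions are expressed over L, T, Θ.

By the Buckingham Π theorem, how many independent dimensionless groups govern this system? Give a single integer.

5

Exponent matrix [L,T,Θ] × [ℓ,t,ΔT,α,ω,D,c,ν]:
  L: [ 1  0  0  2  0  1  1  2]
  T: [ 0  1  0 -1 -1  0 -1 -1]
  Θ: [ 0  0  1  0  0  0  0  0]
Row reduction gives pivot columns ℓ,t,ΔT; rank = 3
n=8, r=3 ⇒ 5 dimensionless groups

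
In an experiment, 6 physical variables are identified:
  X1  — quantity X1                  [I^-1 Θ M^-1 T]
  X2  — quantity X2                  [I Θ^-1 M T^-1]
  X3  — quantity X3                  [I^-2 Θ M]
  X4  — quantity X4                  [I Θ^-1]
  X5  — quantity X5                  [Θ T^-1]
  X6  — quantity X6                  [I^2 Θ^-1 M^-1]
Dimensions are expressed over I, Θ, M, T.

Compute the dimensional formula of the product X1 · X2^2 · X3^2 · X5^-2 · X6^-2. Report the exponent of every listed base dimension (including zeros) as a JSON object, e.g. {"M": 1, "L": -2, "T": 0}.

{"I": -7, "Θ": 1, "M": 5, "T": 1}

Exponent matrix [I,Θ,M,T] × [X1,X2,X3,X4,X5,X6]:
  I: [-1  1 -2  1  0  2]
  Θ: [ 1 -1  1 -1  1 -1]
  M: [-1  1  1  0  0 -1]
  T: [ 1 -1  0  0 -1  0]
  [I]: (1)·-1+(2)·1+(2)·-2+(-2)·0+(-2)·2 = -7
  [Θ]: (1)·1+(2)·-1+(2)·1+(-2)·1+(-2)·-1 = 1
  [M]: (1)·-1+(2)·1+(2)·1+(-2)·0+(-2)·-1 = 5
  [T]: (1)·1+(2)·-1+(2)·0+(-2)·-1+(-2)·0 = 1
⇒ I^-7 Θ M^5 T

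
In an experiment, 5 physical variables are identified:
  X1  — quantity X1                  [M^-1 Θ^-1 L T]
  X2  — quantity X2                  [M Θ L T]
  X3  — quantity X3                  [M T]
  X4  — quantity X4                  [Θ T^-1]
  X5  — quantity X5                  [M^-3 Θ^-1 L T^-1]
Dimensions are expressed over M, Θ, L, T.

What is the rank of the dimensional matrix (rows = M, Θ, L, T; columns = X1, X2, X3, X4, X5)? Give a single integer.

3

Write exponents as rows M,Θ,L,T / cols X1,X2,X3,X4,X5:
  M: [-1  1  1  0 -3]
  Θ: [-1  1  0  1 -1]
  L: [ 1  1  0  0  1]
  T: [ 1  1  1 -1 -1]
Echelon form has 3 nonzero rows (pivots: X1,X2,X3)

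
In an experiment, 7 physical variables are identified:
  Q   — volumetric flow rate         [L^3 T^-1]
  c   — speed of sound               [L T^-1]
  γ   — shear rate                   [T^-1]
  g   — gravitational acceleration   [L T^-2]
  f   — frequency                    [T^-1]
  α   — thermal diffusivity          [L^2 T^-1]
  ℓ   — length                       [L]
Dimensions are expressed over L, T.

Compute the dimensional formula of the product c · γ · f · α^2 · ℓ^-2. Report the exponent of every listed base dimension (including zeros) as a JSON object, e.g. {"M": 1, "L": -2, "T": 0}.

Exponent matrix [L,T] × [Q,c,γ,g,f,α,ℓ]:
  L: [ 3  1  0  1  0  2  1]
  T: [-1 -1 -1 -2 -1 -1  0]
  [L]: (1)·1+(1)·0+(1)·0+(2)·2+(-2)·1 = 3
  [T]: (1)·-1+(1)·-1+(1)·-1+(2)·-1+(-2)·0 = -5
⇒ L^3 T^-5

{"L": 3, "T": -5}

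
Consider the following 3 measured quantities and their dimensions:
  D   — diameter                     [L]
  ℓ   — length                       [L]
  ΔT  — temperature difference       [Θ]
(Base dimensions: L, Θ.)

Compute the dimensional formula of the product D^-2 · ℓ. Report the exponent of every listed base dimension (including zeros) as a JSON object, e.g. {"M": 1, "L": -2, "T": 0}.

{"L": -1, "Θ": 0}

Exponent matrix [L,Θ] × [D,ℓ,ΔT]:
  L: [ 1  1  0]
  Θ: [ 0  0  1]
  [L]: (-2)·1+(1)·1 = -1
  [Θ]: (-2)·0+(1)·0 = 0
⇒ L^-1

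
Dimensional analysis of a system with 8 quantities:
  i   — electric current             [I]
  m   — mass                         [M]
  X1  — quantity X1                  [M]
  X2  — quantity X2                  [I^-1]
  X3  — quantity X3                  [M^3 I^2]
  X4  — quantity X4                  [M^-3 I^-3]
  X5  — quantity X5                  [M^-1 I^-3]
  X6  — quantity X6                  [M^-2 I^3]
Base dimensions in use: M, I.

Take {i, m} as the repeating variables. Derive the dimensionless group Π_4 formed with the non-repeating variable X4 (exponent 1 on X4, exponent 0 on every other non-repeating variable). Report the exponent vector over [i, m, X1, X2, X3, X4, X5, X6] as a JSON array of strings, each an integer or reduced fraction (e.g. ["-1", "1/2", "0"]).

["3", "3", "0", "0", "0", "1", "0", "0"]

Write exponents as rows M,I / cols i,m,X1,X2,X3,X4,X5,X6:
  M: [ 0  1  1  0  3 -3 -1 -2]
  I: [ 1  0  0 -1  2 -3 -3  3]
RREF → pivots at {i,m} ⇒ r = 2
Pivot set = {i,m}, free = {X1,X2,X3,X4,X5,X6}
RREF:
  r0: [   1    0    0   -1    2   -3   -3    3]
  r1: [   0    1    1    0    3   -3   -1   -2]
Fix exponent of X4 at 1, X1 at 0, X2 at 0, X3 at 0, X5 at 0, X6 at 0; solve each RREF row for its pivot's exponent:
  r0: exp(i) + (-3)·1 = 0 ⇒ exp(i) = 3
  r1: exp(m) + (-3)·1 = 0 ⇒ exp(m) = 3
Π_4 = i^3 · m^3 · X4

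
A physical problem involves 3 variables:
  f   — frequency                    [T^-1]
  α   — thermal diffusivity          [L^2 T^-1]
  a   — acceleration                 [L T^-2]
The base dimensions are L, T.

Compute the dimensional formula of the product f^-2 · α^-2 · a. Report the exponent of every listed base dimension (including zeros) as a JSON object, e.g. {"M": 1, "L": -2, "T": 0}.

{"L": -3, "T": 2}

Exponent matrix [L,T] × [f,α,a]:
  L: [ 0  2  1]
  T: [-1 -1 -2]
  [L]: (-2)·0+(-2)·2+(1)·1 = -3
  [T]: (-2)·-1+(-2)·-1+(1)·-2 = 2
⇒ L^-3 T^2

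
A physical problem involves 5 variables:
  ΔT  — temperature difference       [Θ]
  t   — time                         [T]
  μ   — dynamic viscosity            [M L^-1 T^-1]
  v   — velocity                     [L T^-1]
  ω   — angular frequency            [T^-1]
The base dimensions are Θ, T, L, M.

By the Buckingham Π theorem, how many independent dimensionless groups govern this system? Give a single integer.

Write exponents as rows Θ,T,L,M / cols ΔT,t,μ,v,ω:
  Θ: [ 1  0  0  0  0]
  T: [ 0  1 -1 -1 -1]
  L: [ 0  0 -1  1  0]
  M: [ 0  0  1  0  0]
RREF → pivots at {ΔT,t,μ,v} ⇒ r = 4
5 vars − rank 4 = 1 Π group

1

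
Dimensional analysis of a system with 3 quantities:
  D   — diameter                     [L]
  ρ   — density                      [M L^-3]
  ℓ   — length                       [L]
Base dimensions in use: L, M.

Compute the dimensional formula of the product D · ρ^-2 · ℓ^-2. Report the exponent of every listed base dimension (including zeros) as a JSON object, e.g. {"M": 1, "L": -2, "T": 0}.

{"L": 5, "M": -2}

Write exponents as rows L,M / cols D,ρ,ℓ:
  L: [ 1 -3  1]
  M: [ 0  1  0]
  [L]: (1)·1+(-2)·-3+(-2)·1 = 5
  [M]: (1)·0+(-2)·1+(-2)·0 = -2
⇒ L^5 M^-2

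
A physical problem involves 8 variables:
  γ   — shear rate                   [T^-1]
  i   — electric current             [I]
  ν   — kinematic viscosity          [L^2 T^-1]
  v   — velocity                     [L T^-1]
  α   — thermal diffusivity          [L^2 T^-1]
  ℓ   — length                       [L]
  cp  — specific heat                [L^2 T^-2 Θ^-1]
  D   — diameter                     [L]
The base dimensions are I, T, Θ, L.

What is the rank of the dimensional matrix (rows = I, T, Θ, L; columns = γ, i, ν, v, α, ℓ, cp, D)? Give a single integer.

Exponent matrix [I,T,Θ,L] × [γ,i,ν,v,α,ℓ,cp,D]:
  I: [ 0  1  0  0  0  0  0  0]
  T: [-1  0 -1 -1 -1  0 -2  0]
  Θ: [ 0  0  0  0  0  0 -1  0]
  L: [ 0  0  2  1  2  1  2  1]
Echelon form has 4 nonzero rows (pivots: γ,i,ν,cp)

4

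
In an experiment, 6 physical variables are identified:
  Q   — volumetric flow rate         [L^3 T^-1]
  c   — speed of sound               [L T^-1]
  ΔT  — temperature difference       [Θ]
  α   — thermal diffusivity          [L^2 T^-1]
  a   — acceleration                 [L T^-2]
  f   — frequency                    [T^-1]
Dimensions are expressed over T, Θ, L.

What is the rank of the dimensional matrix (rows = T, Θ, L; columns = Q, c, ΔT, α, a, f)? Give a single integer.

3

Dimensional matrix (T×Θ×L by Q×c×ΔT×α×a×f):
  T: [-1 -1  0 -1 -2 -1]
  Θ: [ 0  0  1  0  0  0]
  L: [ 3  1  0  2  1  0]
Echelon form has 3 nonzero rows (pivots: Q,c,ΔT)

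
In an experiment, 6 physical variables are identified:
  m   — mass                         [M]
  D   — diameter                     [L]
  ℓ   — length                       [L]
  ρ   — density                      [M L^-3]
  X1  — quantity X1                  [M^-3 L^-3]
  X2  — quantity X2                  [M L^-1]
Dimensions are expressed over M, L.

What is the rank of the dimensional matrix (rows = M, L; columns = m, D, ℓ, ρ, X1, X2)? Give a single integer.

Write exponents as rows M,L / cols m,D,ℓ,ρ,X1,X2:
  M: [ 1  0  0  1 -3  1]
  L: [ 0  1  1 -3 -3 -1]
RREF → pivots at {m,D} ⇒ r = 2

2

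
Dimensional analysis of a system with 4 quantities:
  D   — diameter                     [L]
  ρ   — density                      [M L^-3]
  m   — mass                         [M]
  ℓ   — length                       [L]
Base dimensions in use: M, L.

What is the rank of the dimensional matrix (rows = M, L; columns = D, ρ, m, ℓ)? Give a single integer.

2

Write exponents as rows M,L / cols D,ρ,m,ℓ:
  M: [ 0  1  1  0]
  L: [ 1 -3  0  1]
Echelon form has 2 nonzero rows (pivots: D,ρ)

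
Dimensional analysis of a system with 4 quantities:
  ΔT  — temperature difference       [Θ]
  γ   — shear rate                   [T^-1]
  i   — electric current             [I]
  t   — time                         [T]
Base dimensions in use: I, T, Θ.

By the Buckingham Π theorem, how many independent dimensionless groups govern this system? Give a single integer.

1

Write exponents as rows I,T,Θ / cols ΔT,γ,i,t:
  I: [ 0  0  1  0]
  T: [ 0 -1  0  1]
  Θ: [ 1  0  0  0]
Echelon form has 3 nonzero rows (pivots: ΔT,γ,i)
4 vars − rank 3 = 1 Π group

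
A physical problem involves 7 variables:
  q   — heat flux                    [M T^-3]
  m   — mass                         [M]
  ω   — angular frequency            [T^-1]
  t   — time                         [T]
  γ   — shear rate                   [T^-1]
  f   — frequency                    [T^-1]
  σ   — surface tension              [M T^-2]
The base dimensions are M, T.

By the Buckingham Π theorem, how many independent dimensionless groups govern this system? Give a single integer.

Write exponents as rows M,T / cols q,m,ω,t,γ,f,σ:
  M: [ 1  1  0  0  0  0  1]
  T: [-3  0 -1  1 -1 -1 -2]
RREF → pivots at {q,m} ⇒ r = 2
7 vars − rank 2 = 5 Π groups

5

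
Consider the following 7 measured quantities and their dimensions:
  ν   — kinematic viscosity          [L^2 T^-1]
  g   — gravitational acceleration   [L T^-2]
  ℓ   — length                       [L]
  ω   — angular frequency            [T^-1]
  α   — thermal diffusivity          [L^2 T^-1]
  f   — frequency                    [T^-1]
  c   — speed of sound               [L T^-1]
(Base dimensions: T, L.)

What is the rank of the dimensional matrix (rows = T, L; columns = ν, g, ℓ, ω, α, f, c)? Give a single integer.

2

Exponent matrix [T,L] × [ν,g,ℓ,ω,α,f,c]:
  T: [-1 -2  0 -1 -1 -1 -1]
  L: [ 2  1  1  0  2  0  1]
RREF → pivots at {ν,g} ⇒ r = 2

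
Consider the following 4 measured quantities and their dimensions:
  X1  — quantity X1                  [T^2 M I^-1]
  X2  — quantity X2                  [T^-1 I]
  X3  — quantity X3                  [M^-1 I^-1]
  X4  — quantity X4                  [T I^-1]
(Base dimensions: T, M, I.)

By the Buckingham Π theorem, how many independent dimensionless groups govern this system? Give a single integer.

Dimensional matrix (T×M×I by X1×X2×X3×X4):
  T: [ 2 -1  0  1]
  M: [ 1  0 -1  0]
  I: [-1  1 -1 -1]
Row reduction gives pivot columns X1,X2; rank = 2
4 vars − rank 2 = 2 Π groups

2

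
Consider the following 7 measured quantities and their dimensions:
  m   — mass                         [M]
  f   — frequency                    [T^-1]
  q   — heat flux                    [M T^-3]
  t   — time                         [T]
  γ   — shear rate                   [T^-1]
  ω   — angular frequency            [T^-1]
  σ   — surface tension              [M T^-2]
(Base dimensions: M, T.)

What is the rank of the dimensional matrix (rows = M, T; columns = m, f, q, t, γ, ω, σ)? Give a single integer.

Exponent matrix [M,T] × [m,f,q,t,γ,ω,σ]:
  M: [ 1  0  1  0  0  0  1]
  T: [ 0 -1 -3  1 -1 -1 -2]
Echelon form has 2 nonzero rows (pivots: m,f)

2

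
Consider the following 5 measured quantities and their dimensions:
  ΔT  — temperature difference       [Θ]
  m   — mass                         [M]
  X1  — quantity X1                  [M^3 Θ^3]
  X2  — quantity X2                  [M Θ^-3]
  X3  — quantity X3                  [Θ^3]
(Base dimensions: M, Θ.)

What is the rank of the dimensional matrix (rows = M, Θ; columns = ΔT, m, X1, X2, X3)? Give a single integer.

Exponent matrix [M,Θ] × [ΔT,m,X1,X2,X3]:
  M: [ 0  1  3  1  0]
  Θ: [ 1  0  3 -3  3]
RREF → pivots at {ΔT,m} ⇒ r = 2

2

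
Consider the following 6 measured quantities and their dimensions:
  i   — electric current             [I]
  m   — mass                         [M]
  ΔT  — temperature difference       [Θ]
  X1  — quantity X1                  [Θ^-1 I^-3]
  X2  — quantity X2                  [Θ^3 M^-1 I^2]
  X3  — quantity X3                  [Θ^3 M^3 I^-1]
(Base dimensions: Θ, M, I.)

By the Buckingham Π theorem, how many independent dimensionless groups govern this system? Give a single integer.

Dimensional matrix (Θ×M×I by i×m×ΔT×X1×X2×X3):
  Θ: [ 0  0  1 -1  3  3]
  M: [ 0  1  0  0 -1  3]
  I: [ 1  0  0 -3  2 -1]
Echelon form has 3 nonzero rows (pivots: i,m,ΔT)
Π count = n − r = 6 − 3 = 3

3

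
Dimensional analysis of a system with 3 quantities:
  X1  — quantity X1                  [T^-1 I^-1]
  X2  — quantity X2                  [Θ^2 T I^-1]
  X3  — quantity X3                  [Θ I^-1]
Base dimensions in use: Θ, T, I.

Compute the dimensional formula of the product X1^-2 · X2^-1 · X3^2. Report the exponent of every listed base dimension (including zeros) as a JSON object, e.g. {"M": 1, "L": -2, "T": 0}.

Dimensional matrix (Θ×T×I by X1×X2×X3):
  Θ: [ 0  2  1]
  T: [-1  1  0]
  I: [-1 -1 -1]
  [Θ]: (-2)·0+(-1)·2+(2)·1 = 0
  [T]: (-2)·-1+(-1)·1+(2)·0 = 1
  [I]: (-2)·-1+(-1)·-1+(2)·-1 = 1
⇒ T I

{"Θ": 0, "T": 1, "I": 1}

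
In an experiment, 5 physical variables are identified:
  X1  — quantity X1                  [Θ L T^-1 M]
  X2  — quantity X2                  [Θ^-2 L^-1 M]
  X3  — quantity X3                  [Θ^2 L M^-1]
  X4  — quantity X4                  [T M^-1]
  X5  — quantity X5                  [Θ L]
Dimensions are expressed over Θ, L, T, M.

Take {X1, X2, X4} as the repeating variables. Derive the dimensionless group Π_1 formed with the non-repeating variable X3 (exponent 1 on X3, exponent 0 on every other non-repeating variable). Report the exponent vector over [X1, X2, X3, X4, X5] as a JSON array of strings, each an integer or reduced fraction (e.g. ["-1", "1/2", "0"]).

["0", "1", "1", "0", "0"]

Exponent matrix [Θ,L,T,M] × [X1,X2,X3,X4,X5]:
  Θ: [ 1 -2  2  0  1]
  L: [ 1 -1  1  0  1]
  T: [-1  0  0  1  0]
  M: [ 1  1 -1 -1  0]
Row reduction gives pivot columns X1,X2,X4; rank = 3
Pivot set = {X1,X2,X4}, free = {X3,X5}
RREF:
  r0: [   1    0    0    0    1]
  r1: [   0    1   -1    0    0]
  r2: [   0    0    0    1    1]
  r3: [   0    0    0    0    0]
Fix exponent of X3 at 1, X5 at 0; solve each RREF row for its pivot's exponent:
  r0: exp(X1) + (0)·1 = 0 ⇒ exp(X1) = 0
  r1: exp(X2) + (-1)·1 = 0 ⇒ exp(X2) = 1
  r2: exp(X4) + (0)·1 = 0 ⇒ exp(X4) = 0
Π_1 = X2 · X3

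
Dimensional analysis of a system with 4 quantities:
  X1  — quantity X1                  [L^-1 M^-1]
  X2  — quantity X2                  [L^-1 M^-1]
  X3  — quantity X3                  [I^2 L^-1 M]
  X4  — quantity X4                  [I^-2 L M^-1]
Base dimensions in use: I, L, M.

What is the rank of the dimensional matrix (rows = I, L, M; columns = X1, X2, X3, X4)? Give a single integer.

2

Exponent matrix [I,L,M] × [X1,X2,X3,X4]:
  I: [ 0  0  2 -2]
  L: [-1 -1 -1  1]
  M: [-1 -1  1 -1]
Echelon form has 2 nonzero rows (pivots: X1,X3)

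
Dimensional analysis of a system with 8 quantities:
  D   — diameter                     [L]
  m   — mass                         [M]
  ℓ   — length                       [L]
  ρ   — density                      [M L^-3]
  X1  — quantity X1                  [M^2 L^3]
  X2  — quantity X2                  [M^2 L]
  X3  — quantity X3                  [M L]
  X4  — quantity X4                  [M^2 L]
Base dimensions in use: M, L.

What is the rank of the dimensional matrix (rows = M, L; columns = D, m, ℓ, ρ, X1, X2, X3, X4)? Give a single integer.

Write exponents as rows M,L / cols D,m,ℓ,ρ,X1,X2,X3,X4:
  M: [ 0  1  0  1  2  2  1  2]
  L: [ 1  0  1 -3  3  1  1  1]
Row reduction gives pivot columns D,m; rank = 2

2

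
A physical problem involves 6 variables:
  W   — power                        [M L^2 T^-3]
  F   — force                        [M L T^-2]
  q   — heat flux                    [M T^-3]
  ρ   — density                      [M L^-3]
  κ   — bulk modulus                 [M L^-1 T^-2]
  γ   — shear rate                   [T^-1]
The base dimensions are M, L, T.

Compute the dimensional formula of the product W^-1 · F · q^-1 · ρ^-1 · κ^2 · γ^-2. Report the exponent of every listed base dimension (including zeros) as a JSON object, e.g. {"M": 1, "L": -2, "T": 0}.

Dimensional matrix (M×L×T by W×F×q×ρ×κ×γ):
  M: [ 1  1  1  1  1  0]
  L: [ 2  1  0 -3 -1  0]
  T: [-3 -2 -3  0 -2 -1]
  [M]: (-1)·1+(1)·1+(-1)·1+(-1)·1+(2)·1+(-2)·0 = 0
  [L]: (-1)·2+(1)·1+(-1)·0+(-1)·-3+(2)·-1+(-2)·0 = 0
  [T]: (-1)·-3+(1)·-2+(-1)·-3+(-1)·0+(2)·-2+(-2)·-1 = 2
⇒ T^2

{"M": 0, "L": 0, "T": 2}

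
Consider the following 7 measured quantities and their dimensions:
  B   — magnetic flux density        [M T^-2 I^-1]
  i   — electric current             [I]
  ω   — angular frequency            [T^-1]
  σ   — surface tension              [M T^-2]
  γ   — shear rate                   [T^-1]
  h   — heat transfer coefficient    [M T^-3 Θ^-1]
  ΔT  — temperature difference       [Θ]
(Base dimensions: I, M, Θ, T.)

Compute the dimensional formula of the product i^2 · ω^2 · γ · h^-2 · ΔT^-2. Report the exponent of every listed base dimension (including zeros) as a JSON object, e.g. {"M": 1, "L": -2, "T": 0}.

{"I": 2, "M": -2, "Θ": 0, "T": 3}

Exponent matrix [I,M,Θ,T] × [B,i,ω,σ,γ,h,ΔT]:
  I: [-1  1  0  0  0  0  0]
  M: [ 1  0  0  1  0  1  0]
  Θ: [ 0  0  0  0  0 -1  1]
  T: [-2  0 -1 -2 -1 -3  0]
  [I]: (2)·1+(2)·0+(1)·0+(-2)·0+(-2)·0 = 2
  [M]: (2)·0+(2)·0+(1)·0+(-2)·1+(-2)·0 = -2
  [Θ]: (2)·0+(2)·0+(1)·0+(-2)·-1+(-2)·1 = 0
  [T]: (2)·0+(2)·-1+(1)·-1+(-2)·-3+(-2)·0 = 3
⇒ I^2 M^-2 T^3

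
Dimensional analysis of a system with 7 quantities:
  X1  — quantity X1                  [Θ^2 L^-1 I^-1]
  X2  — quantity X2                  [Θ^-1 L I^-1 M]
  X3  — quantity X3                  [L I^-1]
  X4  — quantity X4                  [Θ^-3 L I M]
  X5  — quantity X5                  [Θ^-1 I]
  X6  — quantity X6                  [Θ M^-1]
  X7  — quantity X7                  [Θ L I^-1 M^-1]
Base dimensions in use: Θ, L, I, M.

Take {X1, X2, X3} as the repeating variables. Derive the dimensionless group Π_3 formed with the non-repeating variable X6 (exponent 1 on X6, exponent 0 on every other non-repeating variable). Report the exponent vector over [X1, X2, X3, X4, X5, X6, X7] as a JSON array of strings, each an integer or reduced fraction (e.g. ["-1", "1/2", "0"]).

["0", "1", "-1", "0", "0", "1", "0"]

Write exponents as rows Θ,L,I,M / cols X1,X2,X3,X4,X5,X6,X7:
  Θ: [ 2 -1  0 -3 -1  1  1]
  L: [-1  1  1  1  0  0  1]
  I: [-1 -1 -1  1  1  0 -1]
  M: [ 0  1  0  1  0 -1 -1]
RREF → pivots at {X1,X2,X3} ⇒ r = 3
Repeat: X1,X2,X3; free: X4,X5,X6,X7
RREF:
  r0: [   1    0    0   -1 -1/2    0    0]
  r1: [   0    1    0    1    0   -1   -1]
  r2: [   0    0    1   -1 -1/2    1    2]
  r3: [   0    0    0    0    0    0    0]
Fix exponent of X6 at 1, X4 at 0, X5 at 0, X7 at 0; solve each RREF row for its pivot's exponent:
  r0: exp(X1) + (0)·1 = 0 ⇒ exp(X1) = 0
  r1: exp(X2) + (-1)·1 = 0 ⇒ exp(X2) = 1
  r2: exp(X3) + (1)·1 = 0 ⇒ exp(X3) = -1
Π_3 = X2 · X3^-1 · X6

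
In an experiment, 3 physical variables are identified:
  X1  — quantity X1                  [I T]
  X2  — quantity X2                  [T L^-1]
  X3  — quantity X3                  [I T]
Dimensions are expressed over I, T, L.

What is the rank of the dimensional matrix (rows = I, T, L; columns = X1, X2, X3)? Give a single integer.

Exponent matrix [I,T,L] × [X1,X2,X3]:
  I: [ 1  0  1]
  T: [ 1  1  1]
  L: [ 0 -1  0]
Echelon form has 2 nonzero rows (pivots: X1,X2)

2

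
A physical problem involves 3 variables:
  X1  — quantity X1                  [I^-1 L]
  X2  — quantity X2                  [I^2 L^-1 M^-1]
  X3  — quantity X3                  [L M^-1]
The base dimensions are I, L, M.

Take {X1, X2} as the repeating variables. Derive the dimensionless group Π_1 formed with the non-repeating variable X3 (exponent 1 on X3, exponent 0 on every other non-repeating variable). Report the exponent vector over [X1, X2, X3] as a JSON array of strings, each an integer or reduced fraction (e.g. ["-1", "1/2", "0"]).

["-2", "-1", "1"]

Dimensional matrix (I×L×M by X1×X2×X3):
  I: [-1  2  0]
  L: [ 1 -1  1]
  M: [ 0 -1 -1]
Row reduction gives pivot columns X1,X2; rank = 2
Pivot set = {X1,X2}, free = {X3}
RREF:
  r0: [   1    0    2]
  r1: [   0    1    1]
  r2: [   0    0    0]
Fix exponent of X3 at 1; solve each RREF row for its pivot's exponent:
  r0: exp(X1) + (2)·1 = 0 ⇒ exp(X1) = -2
  r1: exp(X2) + (1)·1 = 0 ⇒ exp(X2) = -1
Π_1 = X1^-2 · X2^-1 · X3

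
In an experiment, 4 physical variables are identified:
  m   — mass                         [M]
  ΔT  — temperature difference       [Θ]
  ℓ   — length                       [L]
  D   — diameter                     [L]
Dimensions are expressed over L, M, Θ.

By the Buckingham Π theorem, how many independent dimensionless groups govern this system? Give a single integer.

1

Dimensional matrix (L×M×Θ by m×ΔT×ℓ×D):
  L: [ 0  0  1  1]
  M: [ 1  0  0  0]
  Θ: [ 0  1  0  0]
RREF → pivots at {m,ΔT,ℓ} ⇒ r = 3
Π count = n − r = 4 − 3 = 1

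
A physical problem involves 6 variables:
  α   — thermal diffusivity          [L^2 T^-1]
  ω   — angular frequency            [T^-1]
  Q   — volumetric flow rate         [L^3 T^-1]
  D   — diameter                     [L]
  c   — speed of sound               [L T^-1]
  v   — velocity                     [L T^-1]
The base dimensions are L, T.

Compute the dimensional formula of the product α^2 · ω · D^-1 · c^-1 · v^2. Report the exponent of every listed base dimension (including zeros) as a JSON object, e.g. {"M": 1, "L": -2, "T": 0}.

{"L": 4, "T": -4}

Write exponents as rows L,T / cols α,ω,Q,D,c,v:
  L: [ 2  0  3  1  1  1]
  T: [-1 -1 -1  0 -1 -1]
  [L]: (2)·2+(1)·0+(-1)·1+(-1)·1+(2)·1 = 4
  [T]: (2)·-1+(1)·-1+(-1)·0+(-1)·-1+(2)·-1 = -4
⇒ L^4 T^-4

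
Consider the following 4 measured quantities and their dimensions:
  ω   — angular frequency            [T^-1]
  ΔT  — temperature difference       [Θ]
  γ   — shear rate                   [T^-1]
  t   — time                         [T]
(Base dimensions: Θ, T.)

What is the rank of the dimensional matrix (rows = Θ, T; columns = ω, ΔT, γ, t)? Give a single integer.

2

Exponent matrix [Θ,T] × [ω,ΔT,γ,t]:
  Θ: [ 0  1  0  0]
  T: [-1  0 -1  1]
RREF → pivots at {ω,ΔT} ⇒ r = 2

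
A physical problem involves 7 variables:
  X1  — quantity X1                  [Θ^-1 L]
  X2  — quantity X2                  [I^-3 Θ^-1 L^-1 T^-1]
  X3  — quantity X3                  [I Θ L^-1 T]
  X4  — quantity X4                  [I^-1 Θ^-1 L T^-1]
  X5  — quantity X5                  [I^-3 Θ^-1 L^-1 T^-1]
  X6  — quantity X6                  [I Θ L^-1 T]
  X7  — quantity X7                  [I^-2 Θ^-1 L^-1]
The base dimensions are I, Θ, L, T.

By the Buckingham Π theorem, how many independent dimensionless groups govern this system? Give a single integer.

Write exponents as rows I,Θ,L,T / cols X1,X2,X3,X4,X5,X6,X7:
  I: [ 0 -3  1 -1 -3  1 -2]
  Θ: [-1 -1  1 -1 -1  1 -1]
  L: [ 1 -1 -1  1 -1 -1 -1]
  T: [ 0 -1  1 -1 -1  1  0]
Echelon form has 3 nonzero rows (pivots: X1,X2,X3)
7 vars − rank 3 = 4 Π groups

4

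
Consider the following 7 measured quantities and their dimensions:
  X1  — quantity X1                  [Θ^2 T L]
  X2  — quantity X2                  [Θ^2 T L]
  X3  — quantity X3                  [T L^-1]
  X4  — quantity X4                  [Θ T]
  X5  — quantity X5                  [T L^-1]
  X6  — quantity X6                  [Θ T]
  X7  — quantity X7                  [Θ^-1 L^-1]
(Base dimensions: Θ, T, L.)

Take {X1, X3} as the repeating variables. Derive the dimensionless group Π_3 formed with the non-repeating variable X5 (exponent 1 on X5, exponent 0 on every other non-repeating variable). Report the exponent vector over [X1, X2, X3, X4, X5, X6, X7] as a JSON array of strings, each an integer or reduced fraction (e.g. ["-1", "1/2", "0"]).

Write exponents as rows Θ,T,L / cols X1,X2,X3,X4,X5,X6,X7:
  Θ: [ 2  2  0  1  0  1 -1]
  T: [ 1  1  1  1  1  1  0]
  L: [ 1  1 -1  0 -1  0 -1]
RREF → pivots at {X1,X3} ⇒ r = 2
Repeat: X1,X3; free: X2,X4,X5,X6,X7
RREF:
  r0: [   1    1    0  1/2    0  1/2 -1/2]
  r1: [   0    0    1  1/2    1  1/2  1/2]
  r2: [   0    0    0    0    0    0    0]
Fix exponent of X5 at 1, X2 at 0, X4 at 0, X6 at 0, X7 at 0; solve each RREF row for its pivot's exponent:
  r0: exp(X1) + (0)·1 = 0 ⇒ exp(X1) = 0
  r1: exp(X3) + (1)·1 = 0 ⇒ exp(X3) = -1
Π_3 = X3^-1 · X5

["0", "0", "-1", "0", "1", "0", "0"]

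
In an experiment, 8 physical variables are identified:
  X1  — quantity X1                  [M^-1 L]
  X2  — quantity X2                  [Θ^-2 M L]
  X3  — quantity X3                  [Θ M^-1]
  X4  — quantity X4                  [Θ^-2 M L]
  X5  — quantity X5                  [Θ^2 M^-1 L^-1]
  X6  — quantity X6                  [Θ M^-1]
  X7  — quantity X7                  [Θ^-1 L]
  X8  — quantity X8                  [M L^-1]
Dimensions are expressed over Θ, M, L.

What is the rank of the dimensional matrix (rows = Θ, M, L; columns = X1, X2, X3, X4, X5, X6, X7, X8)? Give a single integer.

Dimensional matrix (Θ×M×L by X1×X2×X3×X4×X5×X6×X7×X8):
  Θ: [ 0 -2  1 -2  2  1 -1  0]
  M: [-1  1 -1  1 -1 -1  0  1]
  L: [ 1  1  0  1 -1  0  1 -1]
RREF → pivots at {X1,X2} ⇒ r = 2

2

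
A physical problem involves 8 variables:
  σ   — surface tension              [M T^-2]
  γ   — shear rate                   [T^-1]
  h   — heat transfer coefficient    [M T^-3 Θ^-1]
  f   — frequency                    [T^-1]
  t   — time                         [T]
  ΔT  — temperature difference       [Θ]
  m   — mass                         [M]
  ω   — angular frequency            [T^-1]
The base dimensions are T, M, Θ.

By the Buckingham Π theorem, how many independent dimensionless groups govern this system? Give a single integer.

Write exponents as rows T,M,Θ / cols σ,γ,h,f,t,ΔT,m,ω:
  T: [-2 -1 -3 -1  1  0  0 -1]
  M: [ 1  0  1  0  0  0  1  0]
  Θ: [ 0  0 -1  0  0  1  0  0]
Echelon form has 3 nonzero rows (pivots: σ,γ,h)
Π count = n − r = 8 − 3 = 5

5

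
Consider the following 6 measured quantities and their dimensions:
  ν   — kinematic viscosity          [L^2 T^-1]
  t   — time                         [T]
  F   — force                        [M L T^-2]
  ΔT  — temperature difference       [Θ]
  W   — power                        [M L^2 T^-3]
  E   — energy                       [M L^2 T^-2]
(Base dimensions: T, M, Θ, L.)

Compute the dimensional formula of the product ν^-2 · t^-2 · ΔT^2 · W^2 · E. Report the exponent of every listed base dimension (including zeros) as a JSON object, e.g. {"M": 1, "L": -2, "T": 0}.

{"T": -8, "M": 3, "Θ": 2, "L": 2}

Dimensional matrix (T×M×Θ×L by ν×t×F×ΔT×W×E):
  T: [-1  1 -2  0 -3 -2]
  M: [ 0  0  1  0  1  1]
  Θ: [ 0  0  0  1  0  0]
  L: [ 2  0  1  0  2  2]
  [T]: (-2)·-1+(-2)·1+(2)·0+(2)·-3+(1)·-2 = -8
  [M]: (-2)·0+(-2)·0+(2)·0+(2)·1+(1)·1 = 3
  [Θ]: (-2)·0+(-2)·0+(2)·1+(2)·0+(1)·0 = 2
  [L]: (-2)·2+(-2)·0+(2)·0+(2)·2+(1)·2 = 2
⇒ T^-8 M^3 Θ^2 L^2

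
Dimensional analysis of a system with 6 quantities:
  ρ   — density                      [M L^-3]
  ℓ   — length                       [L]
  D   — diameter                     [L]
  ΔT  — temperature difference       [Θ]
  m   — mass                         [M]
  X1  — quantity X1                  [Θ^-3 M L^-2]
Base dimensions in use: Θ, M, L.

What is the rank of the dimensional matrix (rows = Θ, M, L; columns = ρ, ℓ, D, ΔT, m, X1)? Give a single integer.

3

Dimensional matrix (Θ×M×L by ρ×ℓ×D×ΔT×m×X1):
  Θ: [ 0  0  0  1  0 -3]
  M: [ 1  0  0  0  1  1]
  L: [-3  1  1  0  0 -2]
Row reduction gives pivot columns ρ,ℓ,ΔT; rank = 3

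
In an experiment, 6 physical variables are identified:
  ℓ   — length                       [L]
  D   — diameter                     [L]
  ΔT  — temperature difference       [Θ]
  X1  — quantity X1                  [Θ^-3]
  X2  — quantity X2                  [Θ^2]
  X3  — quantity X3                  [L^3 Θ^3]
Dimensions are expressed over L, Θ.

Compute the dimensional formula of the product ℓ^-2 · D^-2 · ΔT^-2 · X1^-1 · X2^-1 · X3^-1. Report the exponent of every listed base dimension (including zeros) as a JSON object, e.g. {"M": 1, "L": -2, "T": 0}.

Write exponents as rows L,Θ / cols ℓ,D,ΔT,X1,X2,X3:
  L: [ 1  1  0  0  0  3]
  Θ: [ 0  0  1 -3  2  3]
  [L]: (-2)·1+(-2)·1+(-2)·0+(-1)·0+(-1)·0+(-1)·3 = -7
  [Θ]: (-2)·0+(-2)·0+(-2)·1+(-1)·-3+(-1)·2+(-1)·3 = -4
⇒ L^-7 Θ^-4

{"L": -7, "Θ": -4}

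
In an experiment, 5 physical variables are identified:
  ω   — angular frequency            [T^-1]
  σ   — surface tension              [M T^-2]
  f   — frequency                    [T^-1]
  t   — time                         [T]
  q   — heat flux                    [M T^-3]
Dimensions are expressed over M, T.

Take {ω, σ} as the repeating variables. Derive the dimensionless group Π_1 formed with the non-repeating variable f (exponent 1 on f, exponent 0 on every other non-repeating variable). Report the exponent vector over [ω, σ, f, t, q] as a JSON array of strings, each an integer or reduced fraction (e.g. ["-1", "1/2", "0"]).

["-1", "0", "1", "0", "0"]

Write exponents as rows M,T / cols ω,σ,f,t,q:
  M: [ 0  1  0  0  1]
  T: [-1 -2 -1  1 -3]
RREF → pivots at {ω,σ} ⇒ r = 2
Pivot set = {ω,σ}, free = {f,t,q}
RREF:
  r0: [   1    0    1   -1    1]
  r1: [   0    1    0    0    1]
Fix exponent of f at 1, t at 0, q at 0; solve each RREF row for its pivot's exponent:
  r0: exp(ω) + (1)·1 = 0 ⇒ exp(ω) = -1
  r1: exp(σ) + (0)·1 = 0 ⇒ exp(σ) = 0
Π_1 = ω^-1 · f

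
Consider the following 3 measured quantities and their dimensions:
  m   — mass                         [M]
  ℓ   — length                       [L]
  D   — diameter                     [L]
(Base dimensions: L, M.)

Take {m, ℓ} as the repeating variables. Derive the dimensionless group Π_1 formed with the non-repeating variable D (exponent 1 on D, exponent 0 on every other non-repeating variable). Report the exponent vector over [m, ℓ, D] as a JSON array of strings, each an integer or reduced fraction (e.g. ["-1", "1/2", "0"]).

["0", "-1", "1"]

Write exponents as rows L,M / cols m,ℓ,D:
  L: [ 0  1  1]
  M: [ 1  0  0]
RREF → pivots at {m,ℓ} ⇒ r = 2
Pivot set = {m,ℓ}, free = {D}
RREF:
  r0: [   1    0    0]
  r1: [   0    1    1]
Fix exponent of D at 1; solve each RREF row for its pivot's exponent:
  r0: exp(m) + (0)·1 = 0 ⇒ exp(m) = 0
  r1: exp(ℓ) + (1)·1 = 0 ⇒ exp(ℓ) = -1
Π_1 = ℓ^-1 · D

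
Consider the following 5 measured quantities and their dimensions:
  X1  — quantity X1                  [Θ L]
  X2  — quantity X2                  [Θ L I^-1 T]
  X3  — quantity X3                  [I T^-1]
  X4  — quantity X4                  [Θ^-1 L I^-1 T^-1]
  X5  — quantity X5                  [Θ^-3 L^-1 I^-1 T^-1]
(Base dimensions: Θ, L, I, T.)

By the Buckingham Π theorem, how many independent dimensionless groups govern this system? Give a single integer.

Write exponents as rows Θ,L,I,T / cols X1,X2,X3,X4,X5:
  Θ: [ 1  1  0 -1 -3]
  L: [ 1  1  0  1 -1]
  I: [ 0 -1  1 -1 -1]
  T: [ 0  1 -1 -1 -1]
Echelon form has 3 nonzero rows (pivots: X1,X2,X4)
Π count = n − r = 5 − 3 = 2

2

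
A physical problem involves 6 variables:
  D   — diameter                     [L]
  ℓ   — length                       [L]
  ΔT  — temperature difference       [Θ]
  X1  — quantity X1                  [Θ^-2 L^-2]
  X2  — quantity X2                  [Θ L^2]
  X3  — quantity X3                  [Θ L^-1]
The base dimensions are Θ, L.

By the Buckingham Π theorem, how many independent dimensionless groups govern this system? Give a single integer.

4

Exponent matrix [Θ,L] × [D,ℓ,ΔT,X1,X2,X3]:
  Θ: [ 0  0  1 -2  1  1]
  L: [ 1  1  0 -2  2 -1]
Echelon form has 2 nonzero rows (pivots: D,ΔT)
Π count = n − r = 6 − 2 = 4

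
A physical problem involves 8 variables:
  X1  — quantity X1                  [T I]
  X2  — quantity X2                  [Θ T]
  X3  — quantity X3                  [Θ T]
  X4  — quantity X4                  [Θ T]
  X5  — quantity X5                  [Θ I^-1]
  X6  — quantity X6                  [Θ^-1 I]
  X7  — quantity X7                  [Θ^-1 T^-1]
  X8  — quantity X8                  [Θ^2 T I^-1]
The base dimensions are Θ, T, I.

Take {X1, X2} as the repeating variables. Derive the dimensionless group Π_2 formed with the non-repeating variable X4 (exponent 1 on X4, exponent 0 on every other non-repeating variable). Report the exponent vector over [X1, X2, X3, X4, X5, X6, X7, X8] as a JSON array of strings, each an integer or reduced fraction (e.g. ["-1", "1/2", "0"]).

Write exponents as rows Θ,T,I / cols X1,X2,X3,X4,X5,X6,X7,X8:
  Θ: [ 0  1  1  1  1 -1 -1  2]
  T: [ 1  1  1  1  0  0 -1  1]
  I: [ 1  0  0  0 -1  1  0 -1]
Echelon form has 2 nonzero rows (pivots: X1,X2)
Repeat: X1,X2; free: X3,X4,X5,X6,X7,X8
RREF:
  r0: [   1    0    0    0   -1    1    0   -1]
  r1: [   0    1    1    1    1   -1   -1    2]
  r2: [   0    0    0    0    0    0    0    0]
Fix exponent of X4 at 1, X3 at 0, X5 at 0, X6 at 0, X7 at 0, X8 at 0; solve each RREF row for its pivot's exponent:
  r0: exp(X1) + (0)·1 = 0 ⇒ exp(X1) = 0
  r1: exp(X2) + (1)·1 = 0 ⇒ exp(X2) = -1
Π_2 = X2^-1 · X4

["0", "-1", "0", "1", "0", "0", "0", "0"]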